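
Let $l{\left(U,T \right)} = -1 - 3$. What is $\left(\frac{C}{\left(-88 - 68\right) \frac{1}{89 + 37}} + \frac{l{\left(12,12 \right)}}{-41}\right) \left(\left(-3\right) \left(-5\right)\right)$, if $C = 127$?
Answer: $- \frac{1638645}{1066} \approx -1537.2$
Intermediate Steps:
$l{\left(U,T \right)} = -4$
$\left(\frac{C}{\left(-88 - 68\right) \frac{1}{89 + 37}} + \frac{l{\left(12,12 \right)}}{-41}\right) \left(\left(-3\right) \left(-5\right)\right) = \left(\frac{127}{\left(-88 - 68\right) \frac{1}{89 + 37}} - \frac{4}{-41}\right) \left(\left(-3\right) \left(-5\right)\right) = \left(\frac{127}{\left(-156\right) \frac{1}{126}} - - \frac{4}{41}\right) 15 = \left(\frac{127}{\left(-156\right) \frac{1}{126}} + \frac{4}{41}\right) 15 = \left(\frac{127}{- \frac{26}{21}} + \frac{4}{41}\right) 15 = \left(127 \left(- \frac{21}{26}\right) + \frac{4}{41}\right) 15 = \left(- \frac{2667}{26} + \frac{4}{41}\right) 15 = \left(- \frac{109243}{1066}\right) 15 = - \frac{1638645}{1066}$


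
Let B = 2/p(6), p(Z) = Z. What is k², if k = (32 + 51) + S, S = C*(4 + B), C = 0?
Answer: 6889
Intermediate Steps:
B = ⅓ (B = 2/6 = 2*(⅙) = ⅓ ≈ 0.33333)
S = 0 (S = 0*(4 + ⅓) = 0*(13/3) = 0)
k = 83 (k = (32 + 51) + 0 = 83 + 0 = 83)
k² = 83² = 6889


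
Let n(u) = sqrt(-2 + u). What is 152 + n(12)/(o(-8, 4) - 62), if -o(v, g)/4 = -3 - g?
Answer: 152 - sqrt(10)/34 ≈ 151.91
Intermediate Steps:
o(v, g) = 12 + 4*g (o(v, g) = -4*(-3 - g) = 12 + 4*g)
152 + n(12)/(o(-8, 4) - 62) = 152 + sqrt(-2 + 12)/((12 + 4*4) - 62) = 152 + sqrt(10)/((12 + 16) - 62) = 152 + sqrt(10)/(28 - 62) = 152 + sqrt(10)/(-34) = 152 + sqrt(10)*(-1/34) = 152 - sqrt(10)/34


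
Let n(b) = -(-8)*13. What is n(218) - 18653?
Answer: -18549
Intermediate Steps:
n(b) = 104 (n(b) = -1*(-104) = 104)
n(218) - 18653 = 104 - 18653 = -18549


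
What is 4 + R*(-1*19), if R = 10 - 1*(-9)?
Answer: -357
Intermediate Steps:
R = 19 (R = 10 + 9 = 19)
4 + R*(-1*19) = 4 + 19*(-1*19) = 4 + 19*(-19) = 4 - 361 = -357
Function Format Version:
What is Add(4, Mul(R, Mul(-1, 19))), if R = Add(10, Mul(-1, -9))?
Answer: -357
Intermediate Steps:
R = 19 (R = Add(10, 9) = 19)
Add(4, Mul(R, Mul(-1, 19))) = Add(4, Mul(19, Mul(-1, 19))) = Add(4, Mul(19, -19)) = Add(4, -361) = -357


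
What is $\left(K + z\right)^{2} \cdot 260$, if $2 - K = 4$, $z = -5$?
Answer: $12740$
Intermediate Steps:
$K = -2$ ($K = 2 - 4 = -2$)
$\left(K + z\right)^{2} \cdot 260 = \left(-2 - 5\right)^{2} \cdot 260 = \left(-7\right)^{2} \cdot 260 = 49 \cdot 260 = 12740$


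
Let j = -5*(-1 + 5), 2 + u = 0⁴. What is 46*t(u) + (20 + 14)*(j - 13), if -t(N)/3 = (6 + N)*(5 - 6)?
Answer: -570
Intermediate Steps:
u = -2 (u = -2 + 0⁴ = -2 + 0 = -2)
t(N) = 18 + 3*N (t(N) = -3*(6 + N)*(5 - 6) = -3*(6 + N)*(-1) = -3*(-6 - N) = 18 + 3*N)
j = -20 (j = -5*4 = -20)
46*t(u) + (20 + 14)*(j - 13) = 46*(18 + 3*(-2)) + (20 + 14)*(-20 - 13) = 46*(18 - 6) + 34*(-33) = 46*12 - 1122 = 552 - 1122 = -570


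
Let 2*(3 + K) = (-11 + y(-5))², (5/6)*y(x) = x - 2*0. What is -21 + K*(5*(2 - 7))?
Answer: -7117/2 ≈ -3558.5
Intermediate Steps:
y(x) = 6*x/5 (y(x) = 6*(x - 2*0)/5 = 6*(x + 0)/5 = 6*x/5)
K = 283/2 (K = -3 + (-11 + (6/5)*(-5))²/2 = -3 + (-11 - 6)²/2 = -3 + (½)*(-17)² = -3 + (½)*289 = -3 + 289/2 = 283/2 ≈ 141.50)
-21 + K*(5*(2 - 7)) = -21 + 283*(5*(2 - 7))/2 = -21 + 283*(5*(-5))/2 = -21 + (283/2)*(-25) = -21 - 7075/2 = -7117/2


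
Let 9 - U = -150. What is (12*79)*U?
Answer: 150732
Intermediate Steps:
U = 159 (U = 9 - 1*(-150) = 9 + 150 = 159)
(12*79)*U = (12*79)*159 = 948*159 = 150732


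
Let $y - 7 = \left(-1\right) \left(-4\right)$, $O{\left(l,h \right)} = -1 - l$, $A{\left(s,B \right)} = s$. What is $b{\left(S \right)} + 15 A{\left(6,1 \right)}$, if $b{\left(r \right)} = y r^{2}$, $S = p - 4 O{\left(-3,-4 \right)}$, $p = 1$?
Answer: $629$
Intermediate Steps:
$S = -7$ ($S = 1 - 4 \left(-1 - -3\right) = 1 - 4 \left(-1 + 3\right) = 1 - 8 = -7$)
$y = 11$ ($y = 7 - -4 = 7 + 4 = 11$)
$b{\left(r \right)} = 11 r^{2}$
$b{\left(S \right)} + 15 A{\left(6,1 \right)} = 11 \left(-7\right)^{2} + 15 \cdot 6 = 11 \cdot 49 + 90 = 539 + 90 = 629$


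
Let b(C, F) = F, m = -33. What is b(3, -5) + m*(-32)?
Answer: 1051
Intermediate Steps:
b(3, -5) + m*(-32) = -5 - 33*(-32) = -5 + 1056 = 1051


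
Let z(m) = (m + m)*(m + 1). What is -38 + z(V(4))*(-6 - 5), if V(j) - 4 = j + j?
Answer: -3470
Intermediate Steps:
V(j) = 4 + 2*j (V(j) = 4 + (j + j) = 4 + 2*j)
z(m) = 2*m*(1 + m) (z(m) = (2*m)*(1 + m) = 2*m*(1 + m))
-38 + z(V(4))*(-6 - 5) = -38 + (2*(4 + 2*4)*(1 + (4 + 2*4)))*(-6 - 5) = -38 + (2*(4 + 8)*(1 + (4 + 8)))*(-11) = -38 + (2*12*(1 + 12))*(-11) = -38 + (2*12*13)*(-11) = -38 + 312*(-11) = -38 - 3432 = -3470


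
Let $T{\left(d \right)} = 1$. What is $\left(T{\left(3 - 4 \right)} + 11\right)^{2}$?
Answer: $144$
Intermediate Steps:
$\left(T{\left(3 - 4 \right)} + 11\right)^{2} = \left(1 + 11\right)^{2} = 12^{2} = 144$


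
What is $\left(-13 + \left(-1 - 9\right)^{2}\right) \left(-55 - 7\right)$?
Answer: $-5394$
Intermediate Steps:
$\left(-13 + \left(-1 - 9\right)^{2}\right) \left(-55 - 7\right) = \left(-13 + \left(-1 - 9\right)^{2}\right) \left(-62\right) = \left(-13 + \left(-10\right)^{2}\right) \left(-62\right) = \left(-13 + 100\right) \left(-62\right) = 87 \left(-62\right) = -5394$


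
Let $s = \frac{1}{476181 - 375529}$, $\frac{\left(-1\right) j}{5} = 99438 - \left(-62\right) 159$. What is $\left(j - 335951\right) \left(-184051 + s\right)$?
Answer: $\frac{16347123622021181}{100652} \approx 1.6241 \cdot 10^{11}$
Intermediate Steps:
$j = -546480$ ($j = - 5 \left(99438 - \left(-62\right) 159\right) = - 5 \left(99438 - -9858\right) = - 5 \left(99438 + 9858\right) = \left(-5\right) 109296 = -546480$)
$s = \frac{1}{100652} \approx 9.9352 \cdot 10^{-6}$
$\left(j - 335951\right) \left(-184051 + s\right) = \left(-546480 - 335951\right) \left(-184051 + \frac{1}{100652}\right) = \left(-882431\right) \left(- \frac{18525101251}{100652}\right) = \frac{16347123622021181}{100652}$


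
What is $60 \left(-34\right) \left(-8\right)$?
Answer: $16320$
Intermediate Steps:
$60 \left(-34\right) \left(-8\right) = \left(-2040\right) \left(-8\right) = 16320$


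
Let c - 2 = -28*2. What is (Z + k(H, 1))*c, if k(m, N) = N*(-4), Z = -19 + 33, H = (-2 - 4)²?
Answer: -540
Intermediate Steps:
c = -54 (c = 2 - 28*2 = 2 - 56 = -54)
H = 36 (H = (-6)² = 36)
Z = 14
k(m, N) = -4*N
(Z + k(H, 1))*c = (14 - 4*1)*(-54) = (14 - 4)*(-54) = 10*(-54) = -540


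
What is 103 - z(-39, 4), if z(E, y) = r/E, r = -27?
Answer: 1330/13 ≈ 102.31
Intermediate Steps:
z(E, y) = -27/E
103 - z(-39, 4) = 103 - (-27)/(-39) = 103 - (-27)*(-1)/39 = 103 - 1*9/13 = 103 - 9/13 = 1330/13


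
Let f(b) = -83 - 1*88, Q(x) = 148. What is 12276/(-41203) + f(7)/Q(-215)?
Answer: -8862561/6098044 ≈ -1.4533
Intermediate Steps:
f(b) = -171 (f(b) = -83 - 88 = -171)
12276/(-41203) + f(7)/Q(-215) = 12276/(-41203) - 171/148 = 12276*(-1/41203) - 171*1/148 = -12276/41203 - 171/148 = -8862561/6098044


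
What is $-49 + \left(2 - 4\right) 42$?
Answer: $-133$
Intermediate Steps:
$-49 + \left(2 - 4\right) 42 = -49 - 84 = -133$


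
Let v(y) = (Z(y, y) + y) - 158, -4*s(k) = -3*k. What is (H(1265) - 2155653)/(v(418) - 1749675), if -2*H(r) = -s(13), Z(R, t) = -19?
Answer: 17245185/13995472 ≈ 1.2322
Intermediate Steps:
s(k) = 3*k/4 (s(k) = -(-3)*k/4 = 3*k/4)
H(r) = 39/8 (H(r) = -(-1)*(¾)*13/2 = -(-1)*39/(2*4) = -½*(-39/4) = 39/8)
v(y) = -177 + y (v(y) = (-19 + y) - 158 = -177 + y)
(H(1265) - 2155653)/(v(418) - 1749675) = (39/8 - 2155653)/((-177 + 418) - 1749675) = -17245185/(8*(241 - 1749675)) = -17245185/8/(-1749434) = -17245185/8*(-1/1749434) = 17245185/13995472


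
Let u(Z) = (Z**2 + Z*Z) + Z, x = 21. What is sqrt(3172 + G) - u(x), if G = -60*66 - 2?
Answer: -903 + I*sqrt(790) ≈ -903.0 + 28.107*I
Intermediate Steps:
u(Z) = Z + 2*Z**2 (u(Z) = (Z**2 + Z**2) + Z = 2*Z**2 + Z = Z + 2*Z**2)
G = -3962 (G = -3960 - 2 = -3962)
sqrt(3172 + G) - u(x) = sqrt(3172 - 3962) - 21*(1 + 2*21) = sqrt(-790) - 21*(1 + 42) = I*sqrt(790) - 21*43 = I*sqrt(790) - 1*903 = I*sqrt(790) - 903 = -903 + I*sqrt(790)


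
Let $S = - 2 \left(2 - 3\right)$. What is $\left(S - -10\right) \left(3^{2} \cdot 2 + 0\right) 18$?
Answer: $3888$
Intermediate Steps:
$S = 2$ ($S = \left(-2\right) \left(-1\right) = 2$)
$\left(S - -10\right) \left(3^{2} \cdot 2 + 0\right) 18 = \left(2 - -10\right) \left(3^{2} \cdot 2 + 0\right) 18 = \left(2 + 10\right) \left(9 \cdot 2 + 0\right) 18 = 12 \left(18 + 0\right) 18 = 12 \cdot 18 \cdot 18 = 216 \cdot 18 = 3888$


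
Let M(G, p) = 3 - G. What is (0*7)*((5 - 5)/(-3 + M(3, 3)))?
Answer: 0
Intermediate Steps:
(0*7)*((5 - 5)/(-3 + M(3, 3))) = (0*7)*((5 - 5)/(-3 + (3 - 1*3))) = 0*(0/(-3 + (3 - 3))) = 0*(0/(-3 + 0)) = 0*(0/(-3)) = 0*(0*(-⅓)) = 0*0 = 0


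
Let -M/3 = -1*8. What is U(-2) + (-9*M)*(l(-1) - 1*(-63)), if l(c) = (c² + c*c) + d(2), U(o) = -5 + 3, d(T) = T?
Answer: -14474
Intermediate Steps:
U(o) = -2
M = 24 (M = -(-3)*8 = -3*(-8) = 24)
l(c) = 2 + 2*c² (l(c) = (c² + c*c) + 2 = (c² + c²) + 2 = 2*c² + 2 = 2 + 2*c²)
U(-2) + (-9*M)*(l(-1) - 1*(-63)) = -2 + (-9*24)*((2 + 2*(-1)²) - 1*(-63)) = -2 - 216*((2 + 2*1) + 63) = -2 - 216*((2 + 2) + 63) = -2 - 216*(4 + 63) = -2 - 216*67 = -2 - 14472 = -14474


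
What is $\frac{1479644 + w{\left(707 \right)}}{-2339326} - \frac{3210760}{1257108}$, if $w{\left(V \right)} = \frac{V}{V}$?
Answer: $- \frac{2342771978605}{735196357302} \approx -3.1866$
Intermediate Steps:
$w{\left(V \right)} = 1$
$\frac{1479644 + w{\left(707 \right)}}{-2339326} - \frac{3210760}{1257108} = \frac{1479644 + 1}{-2339326} - \frac{3210760}{1257108} = 1479645 \left(- \frac{1}{2339326}\right) - \frac{802690}{314277} = - \frac{1479645}{2339326} - \frac{802690}{314277} = - \frac{2342771978605}{735196357302}$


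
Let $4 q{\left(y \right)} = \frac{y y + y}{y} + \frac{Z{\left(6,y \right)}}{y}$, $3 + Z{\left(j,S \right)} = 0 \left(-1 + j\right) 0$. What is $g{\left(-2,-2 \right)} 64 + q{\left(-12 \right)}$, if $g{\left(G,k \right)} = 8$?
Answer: $\frac{8149}{16} \approx 509.31$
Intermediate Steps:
$Z{\left(j,S \right)} = -3$ ($Z{\left(j,S \right)} = -3 + 0 \left(-1 + j\right) 0 = -3 + 0 \cdot 0 = -3 + 0 = -3$)
$q{\left(y \right)} = - \frac{3}{4 y} + \frac{y + y^{2}}{4 y}$ ($q{\left(y \right)} = \frac{\frac{y y + y}{y} - \frac{3}{y}}{4} = \frac{\frac{y^{2} + y}{y} - \frac{3}{y}}{4} = \frac{\frac{y + y^{2}}{y} - \frac{3}{y}}{4} = \frac{- \frac{3}{y} + \frac{y + y^{2}}{y}}{4} = - \frac{3}{4 y} + \frac{y + y^{2}}{4 y}$)
$g{\left(-2,-2 \right)} 64 + q{\left(-12 \right)} = 8 \cdot 64 + \frac{-3 - 12 \left(1 - 12\right)}{4 \left(-12\right)} = 512 + \frac{1}{4} \left(- \frac{1}{12}\right) \left(-3 - -132\right) = 512 + \frac{1}{4} \left(- \frac{1}{12}\right) \left(-3 + 132\right) = 512 + \frac{1}{4} \left(- \frac{1}{12}\right) 129 = 512 - \frac{43}{16} = \frac{8149}{16}$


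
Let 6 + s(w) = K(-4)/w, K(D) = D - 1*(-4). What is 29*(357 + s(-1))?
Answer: 10179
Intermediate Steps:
K(D) = 4 + D (K(D) = D + 4 = 4 + D)
s(w) = -6 (s(w) = -6 + (4 - 4)/w = -6 + 0/w = -6 + 0 = -6)
29*(357 + s(-1)) = 29*(357 - 6) = 29*351 = 10179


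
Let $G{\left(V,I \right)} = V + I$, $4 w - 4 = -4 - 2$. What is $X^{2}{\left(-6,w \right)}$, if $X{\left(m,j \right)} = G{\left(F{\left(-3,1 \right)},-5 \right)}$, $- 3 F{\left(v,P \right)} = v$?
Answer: $16$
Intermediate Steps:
$w = - \frac{1}{2}$ ($w = 1 + \frac{-4 - 2}{4} = 1 + \frac{1}{4} \left(-6\right) = 1 - \frac{3}{2} = - \frac{1}{2} \approx -0.5$)
$F{\left(v,P \right)} = - \frac{v}{3}$
$G{\left(V,I \right)} = I + V$
$X{\left(m,j \right)} = -4$ ($X{\left(m,j \right)} = -5 - -1 = -5 + 1 = -4$)
$X^{2}{\left(-6,w \right)} = \left(-4\right)^{2} = 16$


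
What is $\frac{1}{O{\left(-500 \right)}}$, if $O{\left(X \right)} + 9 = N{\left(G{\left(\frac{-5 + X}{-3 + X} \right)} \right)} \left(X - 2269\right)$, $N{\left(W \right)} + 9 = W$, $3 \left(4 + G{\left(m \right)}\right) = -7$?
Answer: $\frac{1}{42449} \approx 2.3558 \cdot 10^{-5}$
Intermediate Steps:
$G{\left(m \right)} = - \frac{19}{3}$ ($G{\left(m \right)} = -4 + \frac{1}{3} \left(-7\right) = -4 - \frac{7}{3} = - \frac{19}{3}$)
$N{\left(W \right)} = -9 + W$
$O{\left(X \right)} = \frac{104347}{3} - \frac{46 X}{3}$ ($O{\left(X \right)} = -9 + \left(-9 - \frac{19}{3}\right) \left(X - 2269\right) = -9 - \frac{46 \left(-2269 + X\right)}{3} = -9 - \left(- \frac{104374}{3} + \frac{46 X}{3}\right) = \frac{104347}{3} - \frac{46 X}{3}$)
$\frac{1}{O{\left(-500 \right)}} = \frac{1}{\frac{104347}{3} - - \frac{23000}{3}} = \frac{1}{\frac{104347}{3} + \frac{23000}{3}} = \frac{1}{42449}$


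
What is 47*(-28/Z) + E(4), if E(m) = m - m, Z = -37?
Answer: 1316/37 ≈ 35.568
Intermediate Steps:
E(m) = 0
47*(-28/Z) + E(4) = 47*(-28/(-37)) + 0 = 47*(-28*(-1/37)) + 0 = 47*(28/37) + 0 = 1316/37 + 0 = 1316/37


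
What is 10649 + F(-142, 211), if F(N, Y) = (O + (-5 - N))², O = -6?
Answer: 27810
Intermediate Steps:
F(N, Y) = (-11 - N)² (F(N, Y) = (-6 + (-5 - N))² = (-11 - N)²)
10649 + F(-142, 211) = 10649 + (11 - 142)² = 10649 + (-131)² = 10649 + 17161 = 27810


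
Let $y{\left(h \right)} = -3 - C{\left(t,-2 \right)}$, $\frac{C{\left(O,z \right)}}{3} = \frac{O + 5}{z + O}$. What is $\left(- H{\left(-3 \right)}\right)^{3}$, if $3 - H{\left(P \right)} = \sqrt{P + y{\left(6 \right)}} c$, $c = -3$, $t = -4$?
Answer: $\frac{837}{2} + \frac{135 i \sqrt{22}}{4} \approx 418.5 + 158.3 i$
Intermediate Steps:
$C{\left(O,z \right)} = \frac{3 \left(5 + O\right)}{O + z}$ ($C{\left(O,z \right)} = 3 \frac{O + 5}{z + O} = 3 \frac{5 + O}{O + z} = \frac{3 \left(5 + O\right)}{O + z}$)
$y{\left(h \right)} = - \frac{5}{2}$ ($y{\left(h \right)} = -3 - \frac{3 \left(5 - 4\right)}{-4 - 2} = -3 - 3 \frac{1}{-6} \cdot 1 = -3 - 3 \left(- \frac{1}{6}\right) 1 = -3 - - \frac{1}{2} = -3 + \frac{1}{2} = - \frac{5}{2}$)
$H{\left(P \right)} = 3 + 3 \sqrt{- \frac{5}{2} + P}$ ($H{\left(P \right)} = 3 - \sqrt{P - \frac{5}{2}} \left(-3\right) = 3 - \sqrt{- \frac{5}{2} + P} \left(-3\right) = 3 - - 3 \sqrt{- \frac{5}{2} + P} = 3 + 3 \sqrt{- \frac{5}{2} + P}$)
$\left(- H{\left(-3 \right)}\right)^{3} = \left(- (3 + \frac{3 \sqrt{-10 + 4 \left(-3\right)}}{2})\right)^{3} = \left(- (3 + \frac{3 \sqrt{-10 - 12}}{2})\right)^{3} = \left(- (3 + \frac{3 \sqrt{-22}}{2})\right)^{3} = \left(- (3 + \frac{3 i \sqrt{22}}{2})\right)^{3} = \left(-3 - \frac{3 i \sqrt{22}}{2}\right)^{3}$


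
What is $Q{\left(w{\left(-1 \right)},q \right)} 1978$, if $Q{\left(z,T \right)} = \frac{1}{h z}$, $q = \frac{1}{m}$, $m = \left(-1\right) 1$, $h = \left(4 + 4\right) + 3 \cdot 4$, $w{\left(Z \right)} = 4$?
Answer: $\frac{989}{40} \approx 24.725$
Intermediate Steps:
$h = 20$ ($h = 8 + 12 = 20$)
$m = -1$
$q = -1$ ($q = \frac{1}{-1} = -1$)
$Q{\left(z,T \right)} = \frac{1}{20 z}$
$Q{\left(w{\left(-1 \right)},q \right)} 1978 = \frac{1}{20 \cdot 4} \cdot 1978 = \frac{1}{20} \cdot \frac{1}{4} \cdot 1978 = \frac{1}{80} \cdot 1978 = \frac{989}{40}$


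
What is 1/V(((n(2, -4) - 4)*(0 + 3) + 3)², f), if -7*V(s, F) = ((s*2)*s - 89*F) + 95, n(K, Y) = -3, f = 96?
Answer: -7/201503 ≈ -3.4739e-5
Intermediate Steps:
V(s, F) = -95/7 - 2*s²/7 + 89*F/7 (V(s, F) = -(((s*2)*s - 89*F) + 95)/7 = -(((2*s)*s - 89*F) + 95)/7 = -((2*s² - 89*F) + 95)/7 = -((-89*F + 2*s²) + 95)/7 = -(95 - 89*F + 2*s²)/7 = -95/7 - 2*s²/7 + 89*F/7)
1/V(((n(2, -4) - 4)*(0 + 3) + 3)², f) = 1/(-95/7 - 2*((-3 - 4)*(0 + 3) + 3)⁴/7 + (89/7)*96) = 1/(-95/7 - 2*(-7*3 + 3)⁴/7 + 8544/7) = 1/(-95/7 - 2*(-21 + 3)⁴/7 + 8544/7) = 1/(-95/7 - 2*((-18)²)²/7 + 8544/7) = 1/(-95/7 - 2/7*324² + 8544/7) = 1/(-95/7 - 2/7*104976 + 8544/7) = 1/(-95/7 - 209952/7 + 8544/7) = 1/(-201503/7) = -7/201503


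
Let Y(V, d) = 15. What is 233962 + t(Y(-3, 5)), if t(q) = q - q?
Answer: 233962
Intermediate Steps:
t(q) = 0
233962 + t(Y(-3, 5)) = 233962 + 0 = 233962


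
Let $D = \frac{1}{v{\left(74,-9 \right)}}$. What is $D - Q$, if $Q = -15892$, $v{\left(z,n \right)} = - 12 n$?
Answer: $\frac{1716337}{108} \approx 15892.0$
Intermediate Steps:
$D = \frac{1}{108}$ ($D = \frac{1}{\left(-12\right) \left(-9\right)} = \frac{1}{108} \approx 0.0092593$)
$D - Q = \frac{1}{108} - -15892 = \frac{1}{108} + 15892 = \frac{1716337}{108}$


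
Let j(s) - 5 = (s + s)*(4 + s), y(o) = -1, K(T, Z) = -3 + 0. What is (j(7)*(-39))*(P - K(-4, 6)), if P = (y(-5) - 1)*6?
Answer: 55809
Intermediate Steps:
K(T, Z) = -3
P = -12 (P = (-1 - 1)*6 = -2*6 = -12)
j(s) = 5 + 2*s*(4 + s) (j(s) = 5 + (s + s)*(4 + s) = 5 + (2*s)*(4 + s) = 5 + 2*s*(4 + s))
(j(7)*(-39))*(P - K(-4, 6)) = ((5 + 2*7² + 8*7)*(-39))*(-12 - 1*(-3)) = ((5 + 2*49 + 56)*(-39))*(-12 + 3) = ((5 + 98 + 56)*(-39))*(-9) = (159*(-39))*(-9) = -6201*(-9) = 55809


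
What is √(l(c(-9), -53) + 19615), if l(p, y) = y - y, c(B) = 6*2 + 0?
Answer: √19615 ≈ 140.05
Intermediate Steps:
c(B) = 12 (c(B) = 12 + 0 = 12)
l(p, y) = 0
√(l(c(-9), -53) + 19615) = √(0 + 19615) = √19615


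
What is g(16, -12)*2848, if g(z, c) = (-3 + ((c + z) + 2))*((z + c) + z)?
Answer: 170880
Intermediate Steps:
g(z, c) = (c + 2*z)*(-1 + c + z) (g(z, c) = (-3 + (2 + c + z))*((c + z) + z) = (-1 + c + z)*(c + 2*z) = (c + 2*z)*(-1 + c + z))
g(16, -12)*2848 = ((-12)² - 1*(-12) - 2*16 + 2*16² + 3*(-12)*16)*2848 = (144 + 12 - 32 + 2*256 - 576)*2848 = (144 + 12 - 32 + 512 - 576)*2848 = 60*2848 = 170880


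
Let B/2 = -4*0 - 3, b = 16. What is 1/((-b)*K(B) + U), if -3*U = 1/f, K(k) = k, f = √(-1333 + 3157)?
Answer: 1575936/151289855 + 12*√114/151289855 ≈ 0.010418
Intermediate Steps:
B = -6 (B = 2*(-4*0 - 3) = 2*(0 - 3) = 2*(-3) = -6)
f = 4*√114 (f = √1824 = 4*√114 ≈ 42.708)
U = -√114/1368 (U = -√114/456/3 = -√114/1368 ≈ -0.0078049)
1/((-b)*K(B) + U) = 1/(-1*16*(-6) - √114/1368) = 1/(-16*(-6) - √114/1368) = 1/(96 - √114/1368)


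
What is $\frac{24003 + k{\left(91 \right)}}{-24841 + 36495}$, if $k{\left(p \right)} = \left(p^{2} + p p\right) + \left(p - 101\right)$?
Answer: $\frac{40555}{11654} \approx 3.4799$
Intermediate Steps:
$k{\left(p \right)} = -101 + p + 2 p^{2}$ ($k{\left(p \right)} = \left(p^{2} + p^{2}\right) + \left(-101 + p\right) = 2 p^{2} + \left(-101 + p\right) = -101 + p + 2 p^{2}$)
$\frac{24003 + k{\left(91 \right)}}{-24841 + 36495} = \frac{24003 + \left(-101 + 91 + 2 \cdot 91^{2}\right)}{-24841 + 36495} = \frac{24003 + \left(-101 + 91 + 2 \cdot 8281\right)}{11654} = \left(24003 + \left(-101 + 91 + 16562\right)\right) \frac{1}{11654} = \left(24003 + 16552\right) \frac{1}{11654} = 40555 \cdot \frac{1}{11654} = \frac{40555}{11654}$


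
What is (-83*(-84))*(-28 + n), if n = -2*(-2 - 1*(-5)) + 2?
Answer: -223104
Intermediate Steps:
n = -4 (n = -2*(-2 + 5) + 2 = -2*3 + 2 = -6 + 2 = -4)
(-83*(-84))*(-28 + n) = (-83*(-84))*(-28 - 4) = 6972*(-32) = -223104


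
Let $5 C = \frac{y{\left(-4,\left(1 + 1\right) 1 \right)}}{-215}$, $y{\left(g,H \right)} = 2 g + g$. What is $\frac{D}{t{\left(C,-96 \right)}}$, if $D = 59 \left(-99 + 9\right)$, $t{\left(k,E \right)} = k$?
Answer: $- \frac{951375}{2} \approx -4.7569 \cdot 10^{5}$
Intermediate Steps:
$y{\left(g,H \right)} = 3 g$
$C = \frac{12}{1075}$ ($C = \frac{3 \left(-4\right) \frac{1}{-215}}{5} = \frac{\left(-12\right) \left(- \frac{1}{215}\right)}{5} = \frac{1}{5} \cdot \frac{12}{215} = \frac{12}{1075} \approx 0.011163$)
$D = -5310$ ($D = 59 \left(-90\right) = -5310$)
$\frac{D}{t{\left(C,-96 \right)}} = - \frac{5310}{\frac{12}{1075}} = \left(-5310\right) \frac{1075}{12} = - \frac{951375}{2}$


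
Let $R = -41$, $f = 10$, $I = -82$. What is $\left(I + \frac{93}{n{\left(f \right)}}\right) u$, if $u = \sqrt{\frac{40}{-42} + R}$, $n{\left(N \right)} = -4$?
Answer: $- \frac{421 i \sqrt{18501}}{84} \approx - 681.71 i$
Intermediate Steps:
$u = \frac{i \sqrt{18501}}{21}$ ($u = \sqrt{\frac{40}{-42} - 41} = \sqrt{40 \left(- \frac{1}{42}\right) - 41} = \sqrt{- \frac{20}{21} - 41} = \sqrt{- \frac{881}{21}} = \frac{i \sqrt{18501}}{21} \approx 6.4771 i$)
$\left(I + \frac{93}{n{\left(f \right)}}\right) u = \left(-82 + \frac{93}{-4}\right) \frac{i \sqrt{18501}}{21} = \left(-82 + 93 \left(- \frac{1}{4}\right)\right) \frac{i \sqrt{18501}}{21} = \left(-82 - \frac{93}{4}\right) \frac{i \sqrt{18501}}{21} = - \frac{421 \frac{i \sqrt{18501}}{21}}{4} = - \frac{421 i \sqrt{18501}}{84}$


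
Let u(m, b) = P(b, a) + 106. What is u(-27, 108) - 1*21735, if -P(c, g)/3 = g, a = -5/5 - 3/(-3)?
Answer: -21629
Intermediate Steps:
a = 0 (a = -5*⅕ - 3*(-⅓) = -1 + 1 = 0)
P(c, g) = -3*g
u(m, b) = 106 (u(m, b) = -3*0 + 106 = 0 + 106 = 106)
u(-27, 108) - 1*21735 = 106 - 1*21735 = 106 - 21735 = -21629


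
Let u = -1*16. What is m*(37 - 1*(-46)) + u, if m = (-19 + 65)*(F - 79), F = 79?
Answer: -16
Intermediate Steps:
u = -16
m = 0 (m = (-19 + 65)*(79 - 79) = 46*0 = 0)
m*(37 - 1*(-46)) + u = 0*(37 - 1*(-46)) - 16 = 0*(37 + 46) - 16 = 0*83 - 16 = 0 - 16 = -16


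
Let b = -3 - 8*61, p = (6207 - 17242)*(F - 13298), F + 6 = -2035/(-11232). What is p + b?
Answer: 1648937905343/11232 ≈ 1.4681e+8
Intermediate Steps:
F = -65357/11232 (F = -6 - 2035/(-11232) = -6 - 2035*(-1/11232) = -6 + 2035/11232 = -65357/11232 ≈ -5.8188)
p = 1648943420255/11232 (p = (6207 - 17242)*(-65357/11232 - 13298) = -11035*(-149428493/11232) = 1648943420255/11232 ≈ 1.4681e+8)
b = -491 (b = -3 - 488 = -491)
p + b = 1648943420255/11232 - 491 = 1648937905343/11232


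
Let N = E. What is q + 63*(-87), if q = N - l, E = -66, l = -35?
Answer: -5512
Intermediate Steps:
N = -66
q = -31 (q = -66 - 1*(-35) = -66 + 35 = -31)
q + 63*(-87) = -31 + 63*(-87) = -31 - 5481 = -5512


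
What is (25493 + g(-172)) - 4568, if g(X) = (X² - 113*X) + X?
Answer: 69773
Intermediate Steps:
g(X) = X² - 112*X
(25493 + g(-172)) - 4568 = (25493 - 172*(-112 - 172)) - 4568 = (25493 - 172*(-284)) - 4568 = (25493 + 48848) - 4568 = 74341 - 4568 = 69773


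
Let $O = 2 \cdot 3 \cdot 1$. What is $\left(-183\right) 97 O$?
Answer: $-106506$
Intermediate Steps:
$O = 6$ ($O = 6 \cdot 1 = 6$)
$\left(-183\right) 97 O = \left(-183\right) 97 \cdot 6 = \left(-17751\right) 6 = -106506$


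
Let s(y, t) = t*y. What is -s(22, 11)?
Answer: -242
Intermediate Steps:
-s(22, 11) = -11*22 = -1*242 = -242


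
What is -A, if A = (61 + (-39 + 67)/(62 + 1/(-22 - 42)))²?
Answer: -59428200841/15737089 ≈ -3776.3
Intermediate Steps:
A = 59428200841/15737089 (A = (61 + 28/(62 + 1/(-64)))² = (61 + 28/(62 - 1/64))² = (61 + 28/(3967/64))² = (61 + 28*(64/3967))² = (61 + 1792/3967)² = (243779/3967)² = 59428200841/15737089 ≈ 3776.3)
-A = -1*59428200841/15737089 = -59428200841/15737089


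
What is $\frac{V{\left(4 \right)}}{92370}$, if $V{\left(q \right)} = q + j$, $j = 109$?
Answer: $\frac{113}{92370} \approx 0.0012233$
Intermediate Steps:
$V{\left(q \right)} = 109 + q$ ($V{\left(q \right)} = q + 109 = 109 + q$)
$\frac{V{\left(4 \right)}}{92370} = \frac{109 + 4}{92370} = 113 \cdot \frac{1}{92370} = \frac{113}{92370}$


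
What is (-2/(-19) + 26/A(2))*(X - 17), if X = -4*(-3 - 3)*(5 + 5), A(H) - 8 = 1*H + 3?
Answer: 8920/19 ≈ 469.47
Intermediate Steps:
A(H) = 11 + H (A(H) = 8 + (1*H + 3) = 8 + (H + 3) = 8 + (3 + H) = 11 + H)
X = 240 (X = -(-24)*10 = -4*(-60) = 240)
(-2/(-19) + 26/A(2))*(X - 17) = (-2/(-19) + 26/(11 + 2))*(240 - 17) = (-2*(-1/19) + 26/13)*223 = (2/19 + 26*(1/13))*223 = (2/19 + 2)*223 = (40/19)*223 = 8920/19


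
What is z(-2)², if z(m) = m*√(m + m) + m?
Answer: -12 + 16*I ≈ -12.0 + 16.0*I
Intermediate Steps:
z(m) = m + √2*m^(3/2) (z(m) = m*√(2*m) + m = m*(√2*√m) + m = √2*m^(3/2) + m = m + √2*m^(3/2))
z(-2)² = (-2 + √2*(-2)^(3/2))² = (-2 + √2*(-2*I*√2))² = (-2 - 4*I)²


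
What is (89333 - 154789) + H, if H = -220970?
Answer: -286426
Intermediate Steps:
(89333 - 154789) + H = (89333 - 154789) - 220970 = -65456 - 220970 = -286426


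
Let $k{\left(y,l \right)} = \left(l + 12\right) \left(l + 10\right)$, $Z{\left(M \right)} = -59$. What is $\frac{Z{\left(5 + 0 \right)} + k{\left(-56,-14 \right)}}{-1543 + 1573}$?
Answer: $- \frac{17}{10} \approx -1.7$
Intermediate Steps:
$k{\left(y,l \right)} = \left(10 + l\right) \left(12 + l\right)$ ($k{\left(y,l \right)} = \left(12 + l\right) \left(10 + l\right) = \left(10 + l\right) \left(12 + l\right)$)
$\frac{Z{\left(5 + 0 \right)} + k{\left(-56,-14 \right)}}{-1543 + 1573} = \frac{-59 + \left(120 + \left(-14\right)^{2} + 22 \left(-14\right)\right)}{-1543 + 1573} = \frac{-59 + \left(120 + 196 - 308\right)}{30} = \left(-59 + 8\right) \frac{1}{30} = \left(-51\right) \frac{1}{30} = - \frac{17}{10}$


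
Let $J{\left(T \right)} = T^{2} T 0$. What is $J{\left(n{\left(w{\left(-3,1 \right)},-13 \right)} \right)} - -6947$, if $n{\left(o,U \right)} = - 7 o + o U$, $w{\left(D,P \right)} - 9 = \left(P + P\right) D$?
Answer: $6947$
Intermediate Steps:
$w{\left(D,P \right)} = 9 + 2 D P$ ($w{\left(D,P \right)} = 9 + \left(P + P\right) D = 9 + 2 P D = 9 + 2 D P$)
$n{\left(o,U \right)} = - 7 o + U o$
$J{\left(T \right)} = 0$ ($J{\left(T \right)} = T^{3} \cdot 0 = 0$)
$J{\left(n{\left(w{\left(-3,1 \right)},-13 \right)} \right)} - -6947 = 0 - -6947 = 0 + 6947 = 6947$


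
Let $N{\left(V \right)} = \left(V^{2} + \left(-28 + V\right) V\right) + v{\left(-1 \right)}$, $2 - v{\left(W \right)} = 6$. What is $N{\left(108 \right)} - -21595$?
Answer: $41895$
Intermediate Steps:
$v{\left(W \right)} = -4$ ($v{\left(W \right)} = 2 - 6 = -4$)
$N{\left(V \right)} = -4 + V^{2} + V \left(-28 + V\right)$ ($N{\left(V \right)} = \left(V^{2} + \left(-28 + V\right) V\right) - 4 = \left(V^{2} + V \left(-28 + V\right)\right) - 4 = -4 + V^{2} + V \left(-28 + V\right)$)
$N{\left(108 \right)} - -21595 = \left(-4 - 3024 + 2 \cdot 108^{2}\right) - -21595 = \left(-4 - 3024 + 2 \cdot 11664\right) + 21595 = \left(-4 - 3024 + 23328\right) + 21595 = 20300 + 21595 = 41895$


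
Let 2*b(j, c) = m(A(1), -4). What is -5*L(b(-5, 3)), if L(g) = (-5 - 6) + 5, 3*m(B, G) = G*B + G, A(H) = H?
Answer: 30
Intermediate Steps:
m(B, G) = G/3 + B*G/3 (m(B, G) = (G*B + G)/3 = (B*G + G)/3 = (G + B*G)/3 = G/3 + B*G/3)
b(j, c) = -4/3 (b(j, c) = ((⅓)*(-4)*(1 + 1))/2 = ((⅓)*(-4)*2)/2 = (½)*(-8/3) = -4/3)
L(g) = -6 (L(g) = -11 + 5 = -6)
-5*L(b(-5, 3)) = -5*(-6) = 30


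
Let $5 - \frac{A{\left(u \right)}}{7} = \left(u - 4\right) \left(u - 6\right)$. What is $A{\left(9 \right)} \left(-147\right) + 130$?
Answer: $10420$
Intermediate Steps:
$A{\left(u \right)} = 35 - 7 \left(-6 + u\right) \left(-4 + u\right)$ ($A{\left(u \right)} = 35 - 7 \left(u - 4\right) \left(u - 6\right) = 35 - 7 \left(-4 + u\right) \left(-6 + u\right) = 35 - 7 \left(-6 + u\right) \left(-4 + u\right)$)
$A{\left(9 \right)} \left(-147\right) + 130 = \left(-133 - 7 \cdot 9^{2} + 70 \cdot 9\right) \left(-147\right) + 130 = \left(-133 - 567 + 630\right) \left(-147\right) + 130 = \left(-70\right) \left(-147\right) + 130 = 10290 + 130 = 10420$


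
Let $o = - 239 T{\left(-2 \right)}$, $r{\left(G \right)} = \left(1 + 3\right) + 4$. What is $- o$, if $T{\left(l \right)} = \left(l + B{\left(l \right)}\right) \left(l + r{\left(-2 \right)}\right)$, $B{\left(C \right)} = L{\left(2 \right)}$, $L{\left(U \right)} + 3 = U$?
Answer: $-4302$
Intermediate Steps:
$L{\left(U \right)} = -3 + U$
$r{\left(G \right)} = 8$ ($r{\left(G \right)} = 4 + 4 = 8$)
$B{\left(C \right)} = -1$ ($B{\left(C \right)} = -3 + 2 = -1$)
$T{\left(l \right)} = \left(-1 + l\right) \left(8 + l\right)$ ($T{\left(l \right)} = \left(l - 1\right) \left(l + 8\right) = \left(-1 + l\right) \left(8 + l\right)$)
$o = 4302$ ($o = - 239 \left(-8 + \left(-2\right)^{2} + 7 \left(-2\right)\right) = - 239 \left(-8 + 4 - 14\right) = \left(-239\right) \left(-18\right) = 4302$)
$- o = \left(-1\right) 4302 = -4302$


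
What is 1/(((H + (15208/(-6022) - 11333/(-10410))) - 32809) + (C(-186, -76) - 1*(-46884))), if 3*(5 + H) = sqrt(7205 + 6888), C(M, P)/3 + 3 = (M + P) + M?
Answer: 12492765063958235430/158851005985027531646549 - 327492769046700*sqrt(14093)/158851005985027531646549 ≈ 7.8400e-5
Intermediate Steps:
C(M, P) = -9 + 3*P + 6*M (C(M, P) = -9 + 3*((M + P) + M) = -9 + 3*(P + 2*M) = -9 + (3*P + 6*M) = -9 + 3*P + 6*M)
H = -5 + sqrt(14093)/3 (H = -5 + sqrt(7205 + 6888)/3 = -5 + sqrt(14093)/3 ≈ 34.571)
1/(((H + (15208/(-6022) - 11333/(-10410))) - 32809) + (C(-186, -76) - 1*(-46884))) = 1/((((-5 + sqrt(14093)/3) + (15208/(-6022) - 11333/(-10410))) - 32809) + ((-9 + 3*(-76) + 6*(-186)) - 1*(-46884))) = 1/((((-5 + sqrt(14093)/3) + (15208*(-1/6022) - 11333*(-1/10410))) - 32809) + ((-9 - 228 - 1116) + 46884)) = 1/((((-5 + sqrt(14093)/3) + (-7604/3011 + 11333/10410)) - 32809) + (-1353 + 46884)) = 1/((((-5 + sqrt(14093)/3) - 45033977/31344510) - 32809) + 45531) = 1/(((-201756527/31344510 + sqrt(14093)/3) - 32809) + 45531) = 1/((-1028583785117/31344510 + sqrt(14093)/3) + 45531) = 1/(398563099693/31344510 + sqrt(14093)/3)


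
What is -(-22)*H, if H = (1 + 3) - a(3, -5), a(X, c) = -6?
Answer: 220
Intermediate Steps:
H = 10 (H = (1 + 3) - 1*(-6) = 4 + 6 = 10)
-(-22)*H = -(-22)*10 = -22*(-10) = 220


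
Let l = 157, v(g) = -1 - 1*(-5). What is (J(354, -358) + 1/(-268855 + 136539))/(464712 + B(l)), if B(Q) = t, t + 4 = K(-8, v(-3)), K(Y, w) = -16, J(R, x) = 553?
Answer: 73170747/61486186672 ≈ 0.0011900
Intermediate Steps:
v(g) = 4 (v(g) = -1 + 5 = 4)
t = -20 (t = -4 - 16 = -20)
B(Q) = -20
(J(354, -358) + 1/(-268855 + 136539))/(464712 + B(l)) = (553 + 1/(-268855 + 136539))/(464712 - 20) = (553 + 1/(-132316))/464692 = (553 - 1/132316)*(1/464692) = (73170747/132316)*(1/464692) = 73170747/61486186672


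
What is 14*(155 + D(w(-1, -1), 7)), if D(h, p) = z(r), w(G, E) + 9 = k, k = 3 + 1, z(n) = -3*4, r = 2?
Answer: 2002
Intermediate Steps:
z(n) = -12
k = 4
w(G, E) = -5 (w(G, E) = -9 + 4 = -5)
D(h, p) = -12
14*(155 + D(w(-1, -1), 7)) = 14*(155 - 12) = 14*143 = 2002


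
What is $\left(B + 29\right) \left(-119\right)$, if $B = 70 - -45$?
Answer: $-17136$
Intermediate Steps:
$B = 115$ ($B = 70 + 45 = 115$)
$\left(B + 29\right) \left(-119\right) = \left(115 + 29\right) \left(-119\right) = 144 \left(-119\right) = -17136$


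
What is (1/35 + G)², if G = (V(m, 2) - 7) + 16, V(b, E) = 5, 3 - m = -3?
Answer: 241081/1225 ≈ 196.80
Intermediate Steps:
m = 6 (m = 3 - 1*(-3) = 3 + 3 = 6)
G = 14 (G = (5 - 7) + 16 = -2 + 16 = 14)
(1/35 + G)² = (1/35 + 14)² = (491/35)² = 241081/1225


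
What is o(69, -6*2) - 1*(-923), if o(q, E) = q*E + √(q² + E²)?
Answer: 95 + 3*√545 ≈ 165.04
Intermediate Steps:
o(q, E) = √(E² + q²) + E*q (o(q, E) = E*q + √(E² + q²) = √(E² + q²) + E*q)
o(69, -6*2) - 1*(-923) = (√((-6*2)² + 69²) - 6*2*69) - 1*(-923) = (√((-12)² + 4761) - 12*69) + 923 = (√(144 + 4761) - 828) + 923 = (√4905 - 828) + 923 = (3*√545 - 828) + 923 = (-828 + 3*√545) + 923 = 95 + 3*√545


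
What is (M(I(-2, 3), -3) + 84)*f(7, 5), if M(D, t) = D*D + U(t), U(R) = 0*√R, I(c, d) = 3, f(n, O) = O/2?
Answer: 465/2 ≈ 232.50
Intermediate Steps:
f(n, O) = O/2 (f(n, O) = O*(½) = O/2)
U(R) = 0
M(D, t) = D² (M(D, t) = D*D + 0 = D² + 0 = D²)
(M(I(-2, 3), -3) + 84)*f(7, 5) = (3² + 84)*((½)*5) = (9 + 84)*(5/2) = 93*(5/2) = 465/2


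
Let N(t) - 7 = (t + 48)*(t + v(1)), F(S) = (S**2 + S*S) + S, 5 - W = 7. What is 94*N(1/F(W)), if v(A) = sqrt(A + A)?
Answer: 25427/18 + 13583*sqrt(2)/3 ≈ 7815.7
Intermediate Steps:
W = -2 (W = 5 - 1*7 = 5 - 7 = -2)
F(S) = S + 2*S**2 (F(S) = (S**2 + S**2) + S = 2*S**2 + S = S + 2*S**2)
v(A) = sqrt(2)*sqrt(A) (v(A) = sqrt(2*A) = sqrt(2)*sqrt(A))
N(t) = 7 + (48 + t)*(t + sqrt(2)) (N(t) = 7 + (t + 48)*(t + sqrt(2)*sqrt(1)) = 7 + (48 + t)*(t + sqrt(2)*1) = 7 + (48 + t)*(t + sqrt(2)))
94*N(1/F(W)) = 94*(7 + (1/(-2*(1 + 2*(-2))))**2 + 48/((-2*(1 + 2*(-2)))) + 48*sqrt(2) + sqrt(2)/((-2*(1 + 2*(-2))))) = 94*(7 + (1/(-2*(1 - 4)))**2 + 48/((-2*(1 - 4))) + 48*sqrt(2) + sqrt(2)/((-2*(1 - 4)))) = 94*(7 + (1/(-2*(-3)))**2 + 48/((-2*(-3))) + 48*sqrt(2) + sqrt(2)/((-2*(-3)))) = 94*(7 + (1/6)**2 + 48/6 + 48*sqrt(2) + sqrt(2)/6) = 94*(7 + (1/6)**2 + 48*(1/6) + 48*sqrt(2) + sqrt(2)/6) = 94*(7 + 1/36 + 8 + 48*sqrt(2) + sqrt(2)/6) = 94*(541/36 + 289*sqrt(2)/6) = 25427/18 + 13583*sqrt(2)/3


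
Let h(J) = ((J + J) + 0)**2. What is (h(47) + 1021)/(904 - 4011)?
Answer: -9857/3107 ≈ -3.1725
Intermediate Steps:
h(J) = 4*J**2 (h(J) = (2*J + 0)**2 = (2*J)**2 = 4*J**2)
(h(47) + 1021)/(904 - 4011) = (4*47**2 + 1021)/(904 - 4011) = (4*2209 + 1021)/(-3107) = (8836 + 1021)*(-1/3107) = 9857*(-1/3107) = -9857/3107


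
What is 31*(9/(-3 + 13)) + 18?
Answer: 459/10 ≈ 45.900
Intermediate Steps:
31*(9/(-3 + 13)) + 18 = 31*(9/10) + 18 = 279/10 + 18 = 459/10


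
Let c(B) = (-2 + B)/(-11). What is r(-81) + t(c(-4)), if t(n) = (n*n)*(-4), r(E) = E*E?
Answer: 793737/121 ≈ 6559.8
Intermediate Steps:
r(E) = E**2
c(B) = 2/11 - B/11 (c(B) = (-2 + B)*(-1/11) = 2/11 - B/11)
t(n) = -4*n**2 (t(n) = n**2*(-4) = -4*n**2)
r(-81) + t(c(-4)) = (-81)**2 - 4*(2/11 - 1/11*(-4))**2 = 6561 - 4*(2/11 + 4/11)**2 = 6561 - 4*(6/11)**2 = 6561 - 4*36/121 = 6561 - 144/121 = 793737/121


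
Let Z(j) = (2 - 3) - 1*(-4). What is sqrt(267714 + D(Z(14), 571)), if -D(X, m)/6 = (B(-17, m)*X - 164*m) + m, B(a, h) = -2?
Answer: 22*sqrt(1707) ≈ 908.95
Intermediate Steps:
Z(j) = 3 (Z(j) = -1 + 4 = 3)
D(X, m) = 12*X + 978*m (D(X, m) = -6*((-2*X - 164*m) + m) = -6*((-164*m - 2*X) + m) = -6*(-163*m - 2*X) = 12*X + 978*m)
sqrt(267714 + D(Z(14), 571)) = sqrt(267714 + (12*3 + 978*571)) = sqrt(267714 + (36 + 558438)) = sqrt(267714 + 558474) = sqrt(826188) = 22*sqrt(1707)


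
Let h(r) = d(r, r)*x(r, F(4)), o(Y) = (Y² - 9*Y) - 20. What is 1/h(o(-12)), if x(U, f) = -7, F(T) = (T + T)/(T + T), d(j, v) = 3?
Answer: -1/21 ≈ -0.047619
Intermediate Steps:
F(T) = 1 (F(T) = (2*T)/((2*T)) = (2*T)*(1/(2*T)) = 1)
o(Y) = -20 + Y² - 9*Y
h(r) = -21 (h(r) = 3*(-7) = -21)
1/h(o(-12)) = 1/(-21) = -1/21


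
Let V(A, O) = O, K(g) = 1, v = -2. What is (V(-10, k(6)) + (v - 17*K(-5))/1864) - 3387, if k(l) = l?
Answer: -6302203/1864 ≈ -3381.0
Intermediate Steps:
(V(-10, k(6)) + (v - 17*K(-5))/1864) - 3387 = (6 + (-2 - 17*1)/1864) - 3387 = (6 + (-2 - 17)*(1/1864)) - 3387 = (6 - 19*1/1864) - 3387 = (6 - 19/1864) - 3387 = 11165/1864 - 3387 = -6302203/1864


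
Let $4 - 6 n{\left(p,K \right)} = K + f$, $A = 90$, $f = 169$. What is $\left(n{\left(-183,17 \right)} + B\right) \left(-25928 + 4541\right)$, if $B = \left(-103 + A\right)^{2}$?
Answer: $-2965664$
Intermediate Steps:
$n{\left(p,K \right)} = - \frac{55}{2} - \frac{K}{6}$ ($n{\left(p,K \right)} = \frac{2}{3} - \frac{K + 169}{6} = \frac{2}{3} - \frac{169 + K}{6} = \frac{2}{3} - \left(\frac{169}{6} + \frac{K}{6}\right) = - \frac{55}{2} - \frac{K}{6}$)
$B = 169$ ($B = \left(-103 + 90\right)^{2} = \left(-13\right)^{2} = 169$)
$\left(n{\left(-183,17 \right)} + B\right) \left(-25928 + 4541\right) = \left(\left(- \frac{55}{2} - \frac{17}{6}\right) + 169\right) \left(-25928 + 4541\right) = \left(\left(- \frac{55}{2} - \frac{17}{6}\right) + 169\right) \left(-21387\right) = \left(- \frac{91}{3} + 169\right) \left(-21387\right) = \frac{416}{3} \left(-21387\right) = -2965664$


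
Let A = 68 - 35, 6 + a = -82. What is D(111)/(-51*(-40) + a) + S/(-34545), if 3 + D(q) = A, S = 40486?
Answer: -38996161/33715920 ≈ -1.1566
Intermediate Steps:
a = -88 (a = -6 - 82 = -88)
A = 33
D(q) = 30 (D(q) = -3 + 33 = 30)
D(111)/(-51*(-40) + a) + S/(-34545) = 30/(-51*(-40) - 88) + 40486/(-34545) = 30/(2040 - 88) + 40486*(-1/34545) = 30/1952 - 40486/34545 = 30*(1/1952) - 40486/34545 = 15/976 - 40486/34545 = -38996161/33715920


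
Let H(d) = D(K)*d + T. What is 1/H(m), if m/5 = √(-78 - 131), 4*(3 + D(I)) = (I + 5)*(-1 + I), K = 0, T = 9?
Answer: 144/1511321 + 340*I*√209/1511321 ≈ 9.5281e-5 + 0.0032523*I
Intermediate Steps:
D(I) = -3 + (-1 + I)*(5 + I)/4 (D(I) = -3 + ((I + 5)*(-1 + I))/4 = -3 + ((5 + I)*(-1 + I))/4 = -3 + ((-1 + I)*(5 + I))/4 = -3 + (-1 + I)*(5 + I)/4)
m = 5*I*√209 (m = 5*√(-78 - 131) = 5*√(-209) = 5*(I*√209) = 5*I*√209 ≈ 72.284*I)
H(d) = 9 - 17*d/4 (H(d) = (-17/4 + 0 + (¼)*0²)*d + 9 = (-17/4 + 0 + (¼)*0)*d + 9 = (-17/4 + 0 + 0)*d + 9 = -17*d/4 + 9 = 9 - 17*d/4)
1/H(m) = 1/(9 - 85*I*√209/4)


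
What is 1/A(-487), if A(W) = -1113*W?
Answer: 1/542031 ≈ 1.8449e-6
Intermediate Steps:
1/A(-487) = 1/(-1113*(-487)) = 1/542031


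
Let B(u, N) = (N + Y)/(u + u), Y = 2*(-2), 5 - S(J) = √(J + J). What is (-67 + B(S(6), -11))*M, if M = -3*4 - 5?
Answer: 30889/26 + 255*√3/13 ≈ 1222.0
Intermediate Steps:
S(J) = 5 - √2*√J (S(J) = 5 - √(J + J) = 5 - √(2*J) = 5 - √2*√J)
M = -17 (M = -12 - 5 = -17)
Y = -4
B(u, N) = (-4 + N)/(2*u) (B(u, N) = (N - 4)/(u + u) = (-4 + N)/((2*u)) = (-4 + N)*(1/(2*u)) = (-4 + N)/(2*u))
(-67 + B(S(6), -11))*M = (-67 + (-4 - 11)/(2*(5 - √2*√6)))*(-17) = (-67 + (½)*(-15)/(5 - 2*√3))*(-17) = (-67 - 15/(2*(5 - 2*√3)))*(-17) = 1139 + 255/(2*(5 - 2*√3))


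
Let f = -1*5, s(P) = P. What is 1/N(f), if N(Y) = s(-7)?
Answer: -⅐ ≈ -0.14286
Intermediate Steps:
f = -5
N(Y) = -7
1/N(f) = 1/(-7) = -⅐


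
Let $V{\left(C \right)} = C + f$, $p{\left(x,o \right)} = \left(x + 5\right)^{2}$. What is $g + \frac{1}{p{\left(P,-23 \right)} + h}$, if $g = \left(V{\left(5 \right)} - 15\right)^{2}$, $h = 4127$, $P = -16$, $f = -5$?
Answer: $\frac{955801}{4248} \approx 225.0$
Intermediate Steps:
$p{\left(x,o \right)} = \left(5 + x\right)^{2}$
$V{\left(C \right)} = -5 + C$ ($V{\left(C \right)} = C - 5 = -5 + C$)
$g = 225$ ($g = \left(\left(-5 + 5\right) - 15\right)^{2} = \left(0 - 15\right)^{2} = \left(-15\right)^{2} = 225$)
$g + \frac{1}{p{\left(P,-23 \right)} + h} = 225 + \frac{1}{\left(5 - 16\right)^{2} + 4127} = 225 + \frac{1}{\left(-11\right)^{2} + 4127} = 225 + \frac{1}{121 + 4127} = 225 + \frac{1}{4248} = \frac{955801}{4248}$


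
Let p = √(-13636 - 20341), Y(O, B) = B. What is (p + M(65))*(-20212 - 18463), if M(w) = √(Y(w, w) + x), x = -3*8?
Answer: -38675*√41 - 38675*I*√33977 ≈ -2.4764e+5 - 7.1289e+6*I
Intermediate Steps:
x = -24 (x = -1*24 = -24)
p = I*√33977 (p = √(-33977) = I*√33977 ≈ 184.33*I)
M(w) = √(-24 + w) (M(w) = √(w - 24) = √(-24 + w))
(p + M(65))*(-20212 - 18463) = (I*√33977 + √(-24 + 65))*(-20212 - 18463) = (I*√33977 + √41)*(-38675) = (√41 + I*√33977)*(-38675) = -38675*√41 - 38675*I*√33977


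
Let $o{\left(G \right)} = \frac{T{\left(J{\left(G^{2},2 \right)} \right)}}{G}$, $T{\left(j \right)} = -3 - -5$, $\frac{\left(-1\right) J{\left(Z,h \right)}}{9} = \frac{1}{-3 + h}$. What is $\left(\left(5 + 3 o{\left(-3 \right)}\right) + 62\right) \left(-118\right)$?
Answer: $-7670$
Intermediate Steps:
$J{\left(Z,h \right)} = - \frac{9}{-3 + h}$
$T{\left(j \right)} = 2$ ($T{\left(j \right)} = -3 + 5 = 2$)
$o{\left(G \right)} = \frac{2}{G}$
$\left(\left(5 + 3 o{\left(-3 \right)}\right) + 62\right) \left(-118\right) = \left(\left(5 + 3 \frac{2}{-3}\right) + 62\right) \left(-118\right) = \left(\left(5 + 3 \cdot 2 \left(- \frac{1}{3}\right)\right) + 62\right) \left(-118\right) = \left(\left(5 + 3 \left(- \frac{2}{3}\right)\right) + 62\right) \left(-118\right) = \left(\left(5 - 2\right) + 62\right) \left(-118\right) = \left(3 + 62\right) \left(-118\right) = 65 \left(-118\right) = -7670$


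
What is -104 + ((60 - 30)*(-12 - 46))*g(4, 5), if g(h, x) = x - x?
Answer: -104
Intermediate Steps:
g(h, x) = 0
-104 + ((60 - 30)*(-12 - 46))*g(4, 5) = -104 + ((60 - 30)*(-12 - 46))*0 = -104 + (30*(-58))*0 = -104 - 1740*0 = -104 + 0 = -104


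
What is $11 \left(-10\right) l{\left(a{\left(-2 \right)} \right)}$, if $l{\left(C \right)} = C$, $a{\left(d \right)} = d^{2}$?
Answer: $-440$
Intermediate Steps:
$11 \left(-10\right) l{\left(a{\left(-2 \right)} \right)} = 11 \left(-10\right) \left(-2\right)^{2} = \left(-110\right) 4 = -440$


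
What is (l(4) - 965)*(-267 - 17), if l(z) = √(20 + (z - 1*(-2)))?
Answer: 274060 - 284*√26 ≈ 2.7261e+5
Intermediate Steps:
l(z) = √(22 + z) (l(z) = √(20 + (z + 2)) = √(20 + (2 + z)) = √(22 + z))
(l(4) - 965)*(-267 - 17) = (√(22 + 4) - 965)*(-267 - 17) = (√26 - 965)*(-284) = (-965 + √26)*(-284) = 274060 - 284*√26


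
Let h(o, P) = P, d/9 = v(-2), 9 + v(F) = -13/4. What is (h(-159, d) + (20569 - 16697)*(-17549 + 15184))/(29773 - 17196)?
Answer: -36629561/50308 ≈ -728.11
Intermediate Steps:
v(F) = -49/4 (v(F) = -9 - 13/4 = -49/4)
d = -441/4 (d = 9*(-49/4) = -441/4 ≈ -110.25)
(h(-159, d) + (20569 - 16697)*(-17549 + 15184))/(29773 - 17196) = (-441/4 + (20569 - 16697)*(-17549 + 15184))/(29773 - 17196) = (-441/4 + 3872*(-2365))/12577 = (-441/4 - 9157280)*(1/12577) = -36629561/4*1/12577 = -36629561/50308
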